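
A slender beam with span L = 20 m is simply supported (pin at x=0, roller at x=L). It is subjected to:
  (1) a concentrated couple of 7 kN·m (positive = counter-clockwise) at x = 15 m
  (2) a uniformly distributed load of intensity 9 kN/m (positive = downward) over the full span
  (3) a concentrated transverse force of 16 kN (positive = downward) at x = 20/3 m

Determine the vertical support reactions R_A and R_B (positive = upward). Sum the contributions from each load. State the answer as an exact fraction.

R_A = 6061/60 kN, R_B = 5699/60 kN

Load 1 — applied couple M₀=7 kN·m at a=15 m (b=L-a=5):
  R_A = M₀/L = 7/20 kN
  R_B = -M₀/L = -7/20 kN
Load 2 — uniform load w=9 kN/m over full span:
  R_A = wL/2 = 9·20/2 = 90 kN
  R_B = wL/2 = 9·20/2 = 90 kN
Load 3 — point force P=16 kN at a=20/3 m (b=L-a=40/3):
  R_A = Pb/L = 16·(40/3)/20 = 32/3 kN
  R_B = Pa/L = 16·(20/3)/20 = 16/3 kN
Superposition: R_A = 6061/60 kN, R_B = 5699/60 kN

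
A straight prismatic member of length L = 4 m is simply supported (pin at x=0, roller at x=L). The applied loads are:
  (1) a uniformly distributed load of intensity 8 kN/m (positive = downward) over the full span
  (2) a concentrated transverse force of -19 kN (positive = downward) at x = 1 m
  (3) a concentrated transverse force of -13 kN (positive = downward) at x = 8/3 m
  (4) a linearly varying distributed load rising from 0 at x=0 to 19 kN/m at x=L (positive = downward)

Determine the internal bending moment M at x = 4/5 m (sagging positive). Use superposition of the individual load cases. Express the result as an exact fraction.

M(4/5) = 1913/375 kN·m

Load 1 — uniform load w=8 kN/m over full span:
  M_1 = wx(L-x)/2 = 8·(4/5)·(4-(4/5))/2 = 256/25 kN·m
Load 2 — point force P=-19 kN at a=1 m (b=L-a=3):
  M_2 = Pbx/L  [x≤a] = (-19)·3·(4/5)/4 = -57/5 kN·m
Load 3 — point force P=-13 kN at a=8/3 m (b=L-a=4/3):
  M_3 = Pbx/L  [x≤a] = (-13)·(4/3)·(4/5)/4 = -52/15 kN·m
Load 4 — triangular load w₀=19 kN/m (0→w₀ over full span):
  M_4 = w₀Lx/6 - w₀x³/(6L) = 19·4·(4/5)/6 - 19·(4/5)³/(6·4) = 1216/125 kN·m
Superposition: M = Σ M_i = 1913/375 kN·m ≈ 5.101333 kN·m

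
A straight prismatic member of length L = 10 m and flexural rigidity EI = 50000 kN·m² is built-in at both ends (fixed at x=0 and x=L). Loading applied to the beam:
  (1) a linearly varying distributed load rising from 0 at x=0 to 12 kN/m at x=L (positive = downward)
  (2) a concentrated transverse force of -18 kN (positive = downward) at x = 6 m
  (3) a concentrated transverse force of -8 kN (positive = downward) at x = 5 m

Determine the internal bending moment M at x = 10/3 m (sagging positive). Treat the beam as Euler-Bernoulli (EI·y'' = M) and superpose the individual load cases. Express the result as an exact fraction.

M(10/3) = 3658/675 kN·m

Load 1 — triangular load w₀=12 kN/m (0→w₀ over full span):
  M_1 = 3w₀Lx/20 - w₀L²/30 - w₀x³/(6L) = 3·12·10·(10/3)/20 - 12·10²/30 - 12·(10/3)³/(6·10) = 340/27 kN·m
Load 2 — point force P=-18 kN at a=6 m (b=L-a=4):
  M_2 = Pb²(3a+b)x/L³ - Pab²/L²  [x≤a] = (-18)·4²·(3·6+4)·(10/3)/10³ - (-18)·6·4²/10² = -96/25 kN·m
Load 3 — point force P=-8 kN at a=5 m (b=L-a=5):
  M_3 = Pb²(3a+b)x/L³ - Pab²/L²  [x≤a] = (-8)·5²·(3·5+5)·(10/3)/10³ - (-8)·5·5²/10² = -10/3 kN·m
Superposition: M = Σ M_i = 3658/675 kN·m ≈ 5.419259 kN·m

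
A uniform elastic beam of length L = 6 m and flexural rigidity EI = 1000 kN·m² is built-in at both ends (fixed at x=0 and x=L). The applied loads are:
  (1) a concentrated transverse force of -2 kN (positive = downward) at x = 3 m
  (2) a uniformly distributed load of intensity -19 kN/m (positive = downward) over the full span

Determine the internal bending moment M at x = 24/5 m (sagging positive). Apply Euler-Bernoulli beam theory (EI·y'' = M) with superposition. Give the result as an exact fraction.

M(24/5) = 129/50 kN·m

Load 1 — point force P=-2 kN at a=3 m (b=L-a=3):
  M_1 = Pa²(a+3b)(L-x)/L³ - Pa²b/L²  [x>a] = (-2)·3²·(3+3·3)·(6-(24/5))/6³ - (-2)·3²·3/6² = 3/10 kN·m
Load 2 — uniform load w=-19 kN/m over full span:
  M_2 = wLx/2 - wL²/12 - wx²/2 = (-19)·6·(24/5)/2 - (-19)·6²/12 - (-19)·(24/5)²/2 = 57/25 kN·m
Superposition: M = Σ M_i = 129/50 kN·m ≈ 2.580000 kN·m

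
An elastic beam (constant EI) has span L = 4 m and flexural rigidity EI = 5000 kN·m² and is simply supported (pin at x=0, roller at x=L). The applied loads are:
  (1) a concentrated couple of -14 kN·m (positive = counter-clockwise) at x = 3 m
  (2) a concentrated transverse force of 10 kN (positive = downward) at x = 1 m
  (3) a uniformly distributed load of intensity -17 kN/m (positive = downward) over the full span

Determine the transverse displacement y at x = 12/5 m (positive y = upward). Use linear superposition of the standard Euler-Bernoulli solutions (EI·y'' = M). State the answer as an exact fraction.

Load 1 — applied couple M₀=-14 kN·m at a=3 m (b=L-a=1):
  y_1 = (M₀x³/(6L)+C₁x)/EI  [x≤a] with C₁=M₀(3b²-L²)/(6L)=91/12 = ((-14)·(12/5)³/(6·4)+(91/12)·(12/5))/5000 = 1267/625000 m
Load 2 — point force P=10 kN at a=1 m (b=L-a=3):
  y_2 = -Pa(L-x)(2Lx-a²-x²)/(6LEI)  [x>a] = -10·1·(4-(12/5))·(2·4·(12/5)-1²-(12/5)²)/(6·4·5000) = -311/187500 m
Load 3 — uniform load w=-17 kN/m over full span:
  y_3 = -wx(L³-2Lx²+x³)/(24EI) = -(-17)·(12/5)·(4³-2·4·(12/5)²+(12/5)³)/(24·5000) = 4216/390625 m
Superposition: y = Σ y_i = 104639/9375000 m ≈ 0.011161 m

y(12/5) = 104639/9375000 m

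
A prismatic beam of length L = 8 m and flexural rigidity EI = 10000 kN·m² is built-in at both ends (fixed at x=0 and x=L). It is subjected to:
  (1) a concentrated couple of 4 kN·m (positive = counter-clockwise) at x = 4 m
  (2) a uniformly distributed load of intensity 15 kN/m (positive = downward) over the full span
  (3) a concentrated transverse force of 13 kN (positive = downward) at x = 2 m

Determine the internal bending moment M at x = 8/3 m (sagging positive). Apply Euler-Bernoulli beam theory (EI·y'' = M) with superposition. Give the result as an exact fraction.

M(8/3) = 269/8 kN·m

Load 1 — applied couple M₀=4 kN·m at a=4 m (b=L-a=4):
  M_1 = R_Ax - M_A  [x≤a] with R_A=3/4, M_A=1 = (3/4)·(8/3) - 1 = 1 kN·m
Load 2 — uniform load w=15 kN/m over full span:
  M_2 = wLx/2 - wL²/12 - wx²/2 = 15·8·(8/3)/2 - 15·8²/12 - 15·(8/3)²/2 = 80/3 kN·m
Load 3 — point force P=13 kN at a=2 m (b=L-a=6):
  M_3 = Pa²(a+3b)(L-x)/L³ - Pa²b/L²  [x>a] = 13·2²·(2+3·6)·(8-(8/3))/8³ - 13·2²·6/8² = 143/24 kN·m
Superposition: M = Σ M_i = 269/8 kN·m ≈ 33.625000 kN·m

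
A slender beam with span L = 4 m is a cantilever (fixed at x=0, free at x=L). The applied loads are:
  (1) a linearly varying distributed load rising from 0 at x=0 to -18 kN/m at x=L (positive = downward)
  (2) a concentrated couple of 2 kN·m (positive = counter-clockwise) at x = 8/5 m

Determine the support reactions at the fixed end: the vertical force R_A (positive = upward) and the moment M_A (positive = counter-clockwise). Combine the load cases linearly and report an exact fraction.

Load 1 — triangular load w₀=-18 kN/m (0→w₀ over full span):
  R_A = w₀L/2 = (-18)·4/2 = -36 kN
  M_A = w₀L²/3 = (-18)·4²/3 = -96 kN·m
Load 2 — applied couple M₀=2 kN·m at a=8/5 m (b=L-a=12/5):
  R_A = 0 kN
  M_A = -M₀ = -2 kN·m
Superposition: R_A = -36 kN, M_A = -98 kN·m

R_A = -36 kN, M_A = -98 kN·m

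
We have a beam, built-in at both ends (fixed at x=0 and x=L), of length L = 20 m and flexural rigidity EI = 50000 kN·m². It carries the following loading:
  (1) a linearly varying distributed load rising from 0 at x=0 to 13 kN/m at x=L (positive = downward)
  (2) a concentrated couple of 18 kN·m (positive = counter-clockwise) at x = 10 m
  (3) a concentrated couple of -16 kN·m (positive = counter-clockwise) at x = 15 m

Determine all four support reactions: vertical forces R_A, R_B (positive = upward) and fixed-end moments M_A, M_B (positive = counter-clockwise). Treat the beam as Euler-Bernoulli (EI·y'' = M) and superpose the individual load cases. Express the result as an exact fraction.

Load 1 — triangular load w₀=13 kN/m (0→w₀ over full span):
  R_A = 3w₀L/20 = 3·13·20/20 = 39 kN
  M_A = w₀L²/30 = 13·20²/30 = 520/3 kN·m
  R_B = 7w₀L/20 = 7·13·20/20 = 91 kN
  M_B = -w₀L²/20 = -13·20²/20 = -260 kN·m
Load 2 — applied couple M₀=18 kN·m at a=10 m (b=L-a=10):
  R_A = 6M₀ab/L³ = 6·18·10·10/20³ = 27/20 kN
  M_A = M₀b(2a-b)/L² = 18·10·(2·10-10)/20² = 9/2 kN·m
  R_B = -6M₀ab/L³ = -6·18·10·10/20³ = -27/20 kN
  M_B = M₀a(2b-a)/L² = 18·10·(2·10-10)/20² = 9/2 kN·m
Load 3 — applied couple M₀=-16 kN·m at a=15 m (b=L-a=5):
  R_A = 6M₀ab/L³ = 6·(-16)·15·5/20³ = -9/10 kN
  M_A = M₀b(2a-b)/L² = (-16)·5·(2·15-5)/20² = -5 kN·m
  R_B = -6M₀ab/L³ = -6·(-16)·15·5/20³ = 9/10 kN
  M_B = M₀a(2b-a)/L² = (-16)·15·(2·5-15)/20² = 3 kN·m
Superposition: R_A = 789/20 kN, M_A = 1037/6 kN·m, R_B = 1811/20 kN, M_B = -505/2 kN·m

R_A = 789/20 kN, M_A = 1037/6 kN·m, R_B = 1811/20 kN, M_B = -505/2 kN·m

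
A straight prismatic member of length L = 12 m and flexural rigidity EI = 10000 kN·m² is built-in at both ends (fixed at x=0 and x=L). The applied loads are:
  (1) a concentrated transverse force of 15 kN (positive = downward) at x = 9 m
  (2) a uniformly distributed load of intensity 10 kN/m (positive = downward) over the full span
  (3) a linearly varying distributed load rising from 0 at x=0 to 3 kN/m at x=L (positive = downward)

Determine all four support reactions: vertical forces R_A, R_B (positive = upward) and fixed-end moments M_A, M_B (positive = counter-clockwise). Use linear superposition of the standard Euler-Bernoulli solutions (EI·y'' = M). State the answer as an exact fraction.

R_A = 10839/160 kN, M_A = 11427/80 kN·m, R_B = 13641/160 kN, M_B = -13353/80 kN·m

Load 1 — point force P=15 kN at a=9 m (b=L-a=3):
  R_A = Pb²(3a+b)/L³ = 15·3²·(3·9+3)/12³ = 75/32 kN
  M_A = Pab²/L² = 15·9·3²/12² = 135/16 kN·m
  R_B = Pa²(a+3b)/L³ = 15·9²·(9+3·3)/12³ = 405/32 kN
  M_B = -Pa²b/L² = -15·9²·3/12² = -405/16 kN·m
Load 2 — uniform load w=10 kN/m over full span:
  R_A = wL/2 = 10·12/2 = 60 kN
  M_A = wL²/12 = 10·12²/12 = 120 kN·m
  R_B = wL/2 = 10·12/2 = 60 kN
  M_B = -wL²/12 = -10·12²/12 = -120 kN·m
Load 3 — triangular load w₀=3 kN/m (0→w₀ over full span):
  R_A = 3w₀L/20 = 3·3·12/20 = 27/5 kN
  M_A = w₀L²/30 = 3·12²/30 = 72/5 kN·m
  R_B = 7w₀L/20 = 7·3·12/20 = 63/5 kN
  M_B = -w₀L²/20 = -3·12²/20 = -108/5 kN·m
Superposition: R_A = 10839/160 kN, M_A = 11427/80 kN·m, R_B = 13641/160 kN, M_B = -13353/80 kN·m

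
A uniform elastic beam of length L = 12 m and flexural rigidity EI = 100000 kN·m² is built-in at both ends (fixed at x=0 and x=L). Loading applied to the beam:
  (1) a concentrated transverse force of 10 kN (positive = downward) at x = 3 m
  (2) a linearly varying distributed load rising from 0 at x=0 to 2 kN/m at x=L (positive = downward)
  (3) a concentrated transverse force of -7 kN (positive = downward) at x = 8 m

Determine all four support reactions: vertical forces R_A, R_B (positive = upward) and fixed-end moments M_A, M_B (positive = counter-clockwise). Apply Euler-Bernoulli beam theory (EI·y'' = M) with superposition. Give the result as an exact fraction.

Load 1 — point force P=10 kN at a=3 m (b=L-a=9):
  R_A = Pb²(3a+b)/L³ = 10·9²·(3·3+9)/12³ = 135/16 kN
  M_A = Pab²/L² = 10·3·9²/12² = 135/8 kN·m
  R_B = Pa²(a+3b)/L³ = 10·3²·(3+3·9)/12³ = 25/16 kN
  M_B = -Pa²b/L² = -10·3²·9/12² = -45/8 kN·m
Load 2 — triangular load w₀=2 kN/m (0→w₀ over full span):
  R_A = 3w₀L/20 = 3·2·12/20 = 18/5 kN
  M_A = w₀L²/30 = 2·12²/30 = 48/5 kN·m
  R_B = 7w₀L/20 = 7·2·12/20 = 42/5 kN
  M_B = -w₀L²/20 = -2·12²/20 = -72/5 kN·m
Load 3 — point force P=-7 kN at a=8 m (b=L-a=4):
  R_A = Pb²(3a+b)/L³ = (-7)·4²·(3·8+4)/12³ = -49/27 kN
  M_A = Pab²/L² = (-7)·8·4²/12² = -56/9 kN·m
  R_B = Pa²(a+3b)/L³ = (-7)·8²·(8+3·4)/12³ = -140/27 kN
  M_B = -Pa²b/L² = -(-7)·8²·4/12² = 112/9 kN·m
Superposition: R_A = 22081/2160 kN, M_A = 7291/360 kN·m, R_B = 10319/2160 kN, M_B = -2729/360 kN·m

R_A = 22081/2160 kN, M_A = 7291/360 kN·m, R_B = 10319/2160 kN, M_B = -2729/360 kN·m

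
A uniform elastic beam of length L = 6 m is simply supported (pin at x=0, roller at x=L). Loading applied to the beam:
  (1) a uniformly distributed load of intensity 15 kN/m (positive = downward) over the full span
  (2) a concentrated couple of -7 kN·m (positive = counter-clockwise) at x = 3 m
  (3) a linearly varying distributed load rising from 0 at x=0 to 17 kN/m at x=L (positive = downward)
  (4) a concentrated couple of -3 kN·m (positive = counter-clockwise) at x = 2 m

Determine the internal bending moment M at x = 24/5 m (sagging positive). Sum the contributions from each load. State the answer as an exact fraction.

Load 1 — uniform load w=15 kN/m over full span:
  M_1 = wx(L-x)/2 = 15·(24/5)·(6-(24/5))/2 = 216/5 kN·m
Load 2 — applied couple M₀=-7 kN·m at a=3 m (b=L-a=3):
  M_2 = M₀x/L - M₀  [x>a] = (-7)·(24/5)/6 - (-7) = 7/5 kN·m
Load 3 — triangular load w₀=17 kN/m (0→w₀ over full span):
  M_3 = w₀Lx/6 - w₀x³/(6L) = 17·6·(24/5)/6 - 17·(24/5)³/(6·6) = 3672/125 kN·m
Load 4 — applied couple M₀=-3 kN·m at a=2 m (b=L-a=4):
  M_4 = M₀x/L - M₀  [x>a] = (-3)·(24/5)/6 - (-3) = 3/5 kN·m
Superposition: M = Σ M_i = 9322/125 kN·m ≈ 74.576000 kN·m

M(24/5) = 9322/125 kN·m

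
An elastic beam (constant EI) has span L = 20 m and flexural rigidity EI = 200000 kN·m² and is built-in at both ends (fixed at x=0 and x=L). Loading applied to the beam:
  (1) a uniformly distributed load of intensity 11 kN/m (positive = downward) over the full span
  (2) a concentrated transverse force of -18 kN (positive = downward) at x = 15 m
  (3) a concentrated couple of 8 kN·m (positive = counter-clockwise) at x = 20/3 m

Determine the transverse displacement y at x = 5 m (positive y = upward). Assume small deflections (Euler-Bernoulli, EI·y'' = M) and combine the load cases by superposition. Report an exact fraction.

y(5) = -27817/2304000 m

Load 1 — uniform load w=11 kN/m over full span:
  y_1 = -wx²(L-x)²/(24EI) = -11·5²·(20-5)²/(24·200000) = -33/2560 m
Load 2 — point force P=-18 kN at a=15 m (b=L-a=5):
  y_2 = -Pb²x²(3aL-(3a+b)x)/(6L³EI)  [x≤a] = -(-18)·5²·5²·(3·15·20-(3·15+5)·5)/(6·20³·200000) = 39/51200 m
Load 3 — applied couple M₀=8 kN·m at a=20/3 m (b=L-a=40/3):
  y_3 = (R_Ax³/6 - M_Ax²/2)/EI  [x≤a] with R_A=8/15, M_A=0 = ((8/15)·5³/6 - 0·5²/2)/200000 = 1/18000 m
Superposition: y = Σ y_i = -27817/2304000 m ≈ -0.012073 m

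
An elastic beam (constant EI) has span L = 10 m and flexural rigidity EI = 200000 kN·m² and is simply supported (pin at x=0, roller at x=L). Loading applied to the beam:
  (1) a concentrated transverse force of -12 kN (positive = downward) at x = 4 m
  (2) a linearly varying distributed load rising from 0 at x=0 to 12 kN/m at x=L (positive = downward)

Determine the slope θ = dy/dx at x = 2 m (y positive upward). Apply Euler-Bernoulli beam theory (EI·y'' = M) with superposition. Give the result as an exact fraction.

Load 1 — point force P=-12 kN at a=4 m (b=L-a=6):
  θ_1 = -Pb(L²-b²-3x²)/(6LEI)  [x≤a] = -(-12)·6·(10²-6²-3·2²)/(6·10·200000) = 39/125000 rad
Load 2 — triangular load w₀=12 kN/m (0→w₀ over full span):
  θ_2 = -w₀(7L⁴-30L²x²+15x⁴)/(360LEI) = -12·(7·10⁴-30·10²·2²+15·2⁴)/(360·10·200000) = -91/93750 rad
Superposition: θ = Σ θ_i = -247/375000 rad ≈ -0.000659 rad

θ(2) = -247/375000 rad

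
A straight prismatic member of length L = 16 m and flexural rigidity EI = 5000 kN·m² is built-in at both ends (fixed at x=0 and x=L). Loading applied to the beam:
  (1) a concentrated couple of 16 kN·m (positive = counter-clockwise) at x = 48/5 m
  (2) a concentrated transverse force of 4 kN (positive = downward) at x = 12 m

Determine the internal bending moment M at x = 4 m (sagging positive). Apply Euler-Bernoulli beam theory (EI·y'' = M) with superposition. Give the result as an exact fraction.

Load 1 — applied couple M₀=16 kN·m at a=48/5 m (b=L-a=32/5):
  M_1 = R_Ax - M_A  [x≤a] with R_A=36/25, M_A=128/25 = (36/25)·4 - (128/25) = 16/25 kN·m
Load 2 — point force P=4 kN at a=12 m (b=L-a=4):
  M_2 = Pb²(3a+b)x/L³ - Pab²/L²  [x≤a] = 4·4²·(3·12+4)·4/16³ - 4·12·4²/16² = -1/2 kN·m
Superposition: M = Σ M_i = 7/50 kN·m ≈ 0.140000 kN·m

M(4) = 7/50 kN·m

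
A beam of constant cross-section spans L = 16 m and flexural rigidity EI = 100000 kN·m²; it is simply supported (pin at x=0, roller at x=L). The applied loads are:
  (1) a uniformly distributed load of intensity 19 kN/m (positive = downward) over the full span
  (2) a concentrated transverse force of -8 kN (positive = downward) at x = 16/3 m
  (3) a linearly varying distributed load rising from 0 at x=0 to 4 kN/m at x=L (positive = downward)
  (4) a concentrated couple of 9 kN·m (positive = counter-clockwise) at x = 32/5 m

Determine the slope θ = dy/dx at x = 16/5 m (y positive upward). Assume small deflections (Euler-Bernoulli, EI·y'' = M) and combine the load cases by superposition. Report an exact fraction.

Load 1 — uniform load w=19 kN/m over full span:
  θ_1 = -w(L³-6Lx²+4x³)/(24EI) = -19·(16³-6·16·(16/5)²+4·(16/5)³)/(24·100000) = -10032/390625 rad
Load 2 — point force P=-8 kN at a=16/3 m (b=L-a=32/3):
  θ_2 = -Pb(L²-b²-3x²)/(6LEI)  [x≤a] = -(-8)·(32/3)·(16²-(32/3)²-3·(16/5)²)/(6·16·100000) = 6272/6328125 rad
Load 3 — triangular load w₀=4 kN/m (0→w₀ over full span):
  θ_3 = -w₀(7L⁴-30L²x²+15x⁴)/(360LEI) = -4·(7·16⁴-30·16²·(16/5)²+15·(16/5)⁴)/(360·16·100000) = -46592/17578125 rad
Load 4 — applied couple M₀=9 kN·m at a=32/5 m (b=L-a=48/5):
  θ_4 = (M₀x²/(2L)+C₁)/EI  [x≤a] with C₁=M₀(3b²-L²)/(6L)=48/25 = (9·(16/5)²/(2·16)+(48/25))/100000 = 3/62500 rad
Superposition: θ = Σ θ_i = -17271577/632812500 rad ≈ -0.027293 rad

θ(16/5) = -17271577/632812500 rad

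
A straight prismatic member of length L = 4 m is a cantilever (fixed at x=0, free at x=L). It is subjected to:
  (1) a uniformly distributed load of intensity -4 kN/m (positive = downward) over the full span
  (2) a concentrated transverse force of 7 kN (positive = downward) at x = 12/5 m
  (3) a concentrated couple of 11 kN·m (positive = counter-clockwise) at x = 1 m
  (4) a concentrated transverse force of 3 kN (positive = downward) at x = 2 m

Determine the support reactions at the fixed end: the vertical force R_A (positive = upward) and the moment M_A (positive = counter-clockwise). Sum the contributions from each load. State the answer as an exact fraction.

Load 1 — uniform load w=-4 kN/m over full span:
  R_A = wL = (-4)·4 = -16 kN
  M_A = wL²/2 = (-4)·4²/2 = -32 kN·m
Load 2 — point force P=7 kN at a=12/5 m (b=L-a=8/5):
  R_A = P = 7 kN
  M_A = Pa = 7·(12/5) = 84/5 kN·m
Load 3 — applied couple M₀=11 kN·m at a=1 m (b=L-a=3):
  R_A = 0 kN
  M_A = -M₀ = -11 kN·m
Load 4 — point force P=3 kN at a=2 m (b=L-a=2):
  R_A = P = 3 kN
  M_A = Pa = 3·2 = 6 kN·m
Superposition: R_A = -6 kN, M_A = -101/5 kN·m

R_A = -6 kN, M_A = -101/5 kN·m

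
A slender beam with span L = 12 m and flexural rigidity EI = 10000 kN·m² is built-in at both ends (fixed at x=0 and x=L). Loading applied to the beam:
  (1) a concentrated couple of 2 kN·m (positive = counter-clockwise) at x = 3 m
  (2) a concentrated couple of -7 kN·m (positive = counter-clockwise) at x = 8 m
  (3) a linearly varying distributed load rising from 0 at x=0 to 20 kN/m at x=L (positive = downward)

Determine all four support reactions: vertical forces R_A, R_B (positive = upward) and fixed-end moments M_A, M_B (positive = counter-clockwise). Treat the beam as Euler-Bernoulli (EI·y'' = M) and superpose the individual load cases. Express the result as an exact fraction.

R_A = 5099/144 kN, M_A = 2239/24 kN·m, R_B = 12181/144 kN, M_B = -1147/8 kN·m

Load 1 — applied couple M₀=2 kN·m at a=3 m (b=L-a=9):
  R_A = 6M₀ab/L³ = 6·2·3·9/12³ = 3/16 kN
  M_A = M₀b(2a-b)/L² = 2·9·(2·3-9)/12² = -3/8 kN·m
  R_B = -6M₀ab/L³ = -6·2·3·9/12³ = -3/16 kN
  M_B = M₀a(2b-a)/L² = 2·3·(2·9-3)/12² = 5/8 kN·m
Load 2 — applied couple M₀=-7 kN·m at a=8 m (b=L-a=4):
  R_A = 6M₀ab/L³ = 6·(-7)·8·4/12³ = -7/9 kN
  M_A = M₀b(2a-b)/L² = (-7)·4·(2·8-4)/12² = -7/3 kN·m
  R_B = -6M₀ab/L³ = -6·(-7)·8·4/12³ = 7/9 kN
  M_B = M₀a(2b-a)/L² = (-7)·8·(2·4-8)/12² = 0 kN·m
Load 3 — triangular load w₀=20 kN/m (0→w₀ over full span):
  R_A = 3w₀L/20 = 3·20·12/20 = 36 kN
  M_A = w₀L²/30 = 20·12²/30 = 96 kN·m
  R_B = 7w₀L/20 = 7·20·12/20 = 84 kN
  M_B = -w₀L²/20 = -20·12²/20 = -144 kN·m
Superposition: R_A = 5099/144 kN, M_A = 2239/24 kN·m, R_B = 12181/144 kN, M_B = -1147/8 kN·m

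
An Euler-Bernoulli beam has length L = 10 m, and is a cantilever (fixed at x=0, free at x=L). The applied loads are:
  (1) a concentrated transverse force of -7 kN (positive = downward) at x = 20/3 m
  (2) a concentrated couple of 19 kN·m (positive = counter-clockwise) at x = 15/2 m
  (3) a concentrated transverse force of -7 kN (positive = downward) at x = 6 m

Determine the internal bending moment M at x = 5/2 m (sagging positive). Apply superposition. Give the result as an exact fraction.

M(5/2) = 218/3 kN·m

Load 1 — point force P=-7 kN at a=20/3 m (b=L-a=10/3):
  M_1 = -P(a-x)  [x≤a] = -(-7)·((20/3)-(5/2)) = 175/6 kN·m
Load 2 — applied couple M₀=19 kN·m at a=15/2 m (b=L-a=5/2):
  M_2 = M₀  [x≤a] = 19 = 19 kN·m
Load 3 — point force P=-7 kN at a=6 m (b=L-a=4):
  M_3 = -P(a-x)  [x≤a] = -(-7)·(6-(5/2)) = 49/2 kN·m
Superposition: M = Σ M_i = 218/3 kN·m ≈ 72.666667 kN·m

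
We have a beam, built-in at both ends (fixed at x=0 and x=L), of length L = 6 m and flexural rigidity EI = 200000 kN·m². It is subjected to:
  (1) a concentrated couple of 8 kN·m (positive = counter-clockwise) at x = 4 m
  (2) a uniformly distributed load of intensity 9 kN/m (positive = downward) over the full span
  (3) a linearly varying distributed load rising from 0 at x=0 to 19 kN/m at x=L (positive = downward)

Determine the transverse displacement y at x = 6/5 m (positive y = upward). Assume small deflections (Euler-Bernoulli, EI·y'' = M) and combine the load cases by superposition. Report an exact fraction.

Load 1 — applied couple M₀=8 kN·m at a=4 m (b=L-a=2):
  y_1 = (R_Ax³/6 - M_Ax²/2)/EI  [x≤a] with R_A=16/9, M_A=8/3 = ((16/9)·(6/5)³/6 - (8/3)·(6/5)²/2)/200000 = -11/1562500 m
Load 2 — uniform load w=9 kN/m over full span:
  y_2 = -wx²(L-x)²/(24EI) = -9·(6/5)²·(6-(6/5))²/(24·200000) = -243/3906250 m
Load 3 — triangular load w₀=19 kN/m (0→w₀ over full span):
  y_3 = -w₀x²(L-x)²(x+2L)/(120LEI) = -19·(6/5)²·(6-(6/5))²·((6/5)+2·6)/(120·6·200000) = -5643/97656250 m
Superposition: y = Σ y_i = -24811/195312500 m ≈ -0.000127 m

y(6/5) = -24811/195312500 m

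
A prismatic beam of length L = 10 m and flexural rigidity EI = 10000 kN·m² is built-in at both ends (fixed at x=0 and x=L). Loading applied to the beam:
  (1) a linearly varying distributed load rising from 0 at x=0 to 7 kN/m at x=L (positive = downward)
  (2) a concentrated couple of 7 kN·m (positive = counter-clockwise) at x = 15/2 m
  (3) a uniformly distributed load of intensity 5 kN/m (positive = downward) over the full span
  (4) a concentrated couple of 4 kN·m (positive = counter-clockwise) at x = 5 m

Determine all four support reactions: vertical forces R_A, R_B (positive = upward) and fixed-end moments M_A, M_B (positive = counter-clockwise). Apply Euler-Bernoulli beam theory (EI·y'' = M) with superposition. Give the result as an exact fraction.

Load 1 — triangular load w₀=7 kN/m (0→w₀ over full span):
  R_A = 3w₀L/20 = 3·7·10/20 = 21/2 kN
  M_A = w₀L²/30 = 7·10²/30 = 70/3 kN·m
  R_B = 7w₀L/20 = 7·7·10/20 = 49/2 kN
  M_B = -w₀L²/20 = -7·10²/20 = -35 kN·m
Load 2 — applied couple M₀=7 kN·m at a=15/2 m (b=L-a=5/2):
  R_A = 6M₀ab/L³ = 6·7·(15/2)·(5/2)/10³ = 63/80 kN
  M_A = M₀b(2a-b)/L² = 7·(5/2)·(2·(15/2)-(5/2))/10² = 35/16 kN·m
  R_B = -6M₀ab/L³ = -6·7·(15/2)·(5/2)/10³ = -63/80 kN
  M_B = M₀a(2b-a)/L² = 7·(15/2)·(2·(5/2)-(15/2))/10² = -21/16 kN·m
Load 3 — uniform load w=5 kN/m over full span:
  R_A = wL/2 = 5·10/2 = 25 kN
  M_A = wL²/12 = 5·10²/12 = 125/3 kN·m
  R_B = wL/2 = 5·10/2 = 25 kN
  M_B = -wL²/12 = -5·10²/12 = -125/3 kN·m
Load 4 — applied couple M₀=4 kN·m at a=5 m (b=L-a=5):
  R_A = 6M₀ab/L³ = 6·4·5·5/10³ = 3/5 kN
  M_A = M₀b(2a-b)/L² = 4·5·(2·5-5)/10² = 1 kN·m
  R_B = -6M₀ab/L³ = -6·4·5·5/10³ = -3/5 kN
  M_B = M₀a(2b-a)/L² = 4·5·(2·5-5)/10² = 1 kN·m
Superposition: R_A = 2951/80 kN, M_A = 1091/16 kN·m, R_B = 3849/80 kN, M_B = -3695/48 kN·m

R_A = 2951/80 kN, M_A = 1091/16 kN·m, R_B = 3849/80 kN, M_B = -3695/48 kN·m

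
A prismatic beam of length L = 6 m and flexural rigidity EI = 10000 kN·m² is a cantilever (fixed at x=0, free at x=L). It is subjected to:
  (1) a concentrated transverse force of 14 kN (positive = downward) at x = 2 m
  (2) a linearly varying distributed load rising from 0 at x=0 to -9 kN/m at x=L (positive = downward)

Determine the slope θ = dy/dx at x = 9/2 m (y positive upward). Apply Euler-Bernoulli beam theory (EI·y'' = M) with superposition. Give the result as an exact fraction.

θ(9/2) = 2153/102400 rad

Load 1 — point force P=14 kN at a=2 m (b=L-a=4):
  θ_1 = -Pa²/(2EI)  [x>a] = -14·2²/(2·10000) = -7/2500 rad
Load 2 — triangular load w₀=-9 kN/m (0→w₀ over full span):
  θ_2 = (w₀Lx²/4-w₀L²x/3-w₀x⁴/(24L))/EI = ((-9)·6·(9/2)²/4-(-9)·6²·(9/2)/3-(-9)·(9/2)⁴/(24·6))/10000 = 60993/2560000 rad
Superposition: θ = Σ θ_i = 2153/102400 rad ≈ 0.021025 rad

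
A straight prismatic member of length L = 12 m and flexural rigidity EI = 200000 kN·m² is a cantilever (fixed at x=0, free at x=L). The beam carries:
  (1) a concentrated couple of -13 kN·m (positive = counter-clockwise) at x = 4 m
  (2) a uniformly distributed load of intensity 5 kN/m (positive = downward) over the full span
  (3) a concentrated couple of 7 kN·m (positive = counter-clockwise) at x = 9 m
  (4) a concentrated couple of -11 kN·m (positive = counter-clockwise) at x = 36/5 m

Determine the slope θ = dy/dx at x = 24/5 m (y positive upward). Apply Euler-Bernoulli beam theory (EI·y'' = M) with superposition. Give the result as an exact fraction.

Load 1 — applied couple M₀=-13 kN·m at a=4 m (b=L-a=8):
  θ_1 = M₀a/EI  [x>a] = (-13)·4/200000 = -13/50000 rad
Load 2 — uniform load w=5 kN/m over full span:
  θ_2 = -wx(x²-3Lx+3L²)/(6EI) = -5·(24/5)·((24/5)²-3·12·(24/5)+3·12²)/(6·200000) = -441/78125 rad
Load 3 — applied couple M₀=7 kN·m at a=9 m (b=L-a=3):
  θ_3 = M₀x/EI  [x≤a] = 7·(24/5)/200000 = 21/125000 rad
Load 4 — applied couple M₀=-11 kN·m at a=36/5 m (b=L-a=24/5):
  θ_4 = M₀x/EI  [x≤a] = (-11)·(24/5)/200000 = -33/125000 rad
Superposition: θ = Σ θ_i = -7501/1250000 rad ≈ -0.006001 rad

θ(24/5) = -7501/1250000 rad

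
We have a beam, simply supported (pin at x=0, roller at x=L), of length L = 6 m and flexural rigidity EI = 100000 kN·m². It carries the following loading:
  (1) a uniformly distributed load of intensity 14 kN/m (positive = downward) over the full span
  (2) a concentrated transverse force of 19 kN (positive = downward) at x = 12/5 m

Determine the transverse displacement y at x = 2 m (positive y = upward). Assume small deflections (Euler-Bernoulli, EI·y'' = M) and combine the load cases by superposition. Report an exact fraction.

Load 1 — uniform load w=14 kN/m over full span:
  y_1 = -wx(L³-2Lx²+x³)/(24EI) = -14·2·(6³-2·6·2²+2³)/(24·100000) = -77/37500 m
Load 2 — point force P=19 kN at a=12/5 m (b=L-a=18/5):
  y_2 = -Pbx(L²-b²-x²)/(6LEI)  [x≤a] = -19·(18/5)·2·(6²-(18/5)²-2²)/(6·6·100000) = -2261/3125000 m
Superposition: y = Σ y_i = -26033/9375000 m ≈ -0.002777 m

y(2) = -26033/9375000 m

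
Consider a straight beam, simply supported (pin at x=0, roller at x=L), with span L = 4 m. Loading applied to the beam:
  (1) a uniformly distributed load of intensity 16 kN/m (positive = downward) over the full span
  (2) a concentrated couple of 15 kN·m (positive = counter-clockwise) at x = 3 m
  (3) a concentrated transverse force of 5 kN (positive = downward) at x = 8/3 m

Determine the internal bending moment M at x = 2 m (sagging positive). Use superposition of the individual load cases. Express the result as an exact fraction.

M(2) = 257/6 kN·m

Load 1 — uniform load w=16 kN/m over full span:
  M_1 = wx(L-x)/2 = 16·2·(4-2)/2 = 32 kN·m
Load 2 — applied couple M₀=15 kN·m at a=3 m (b=L-a=1):
  M_2 = M₀x/L  [x≤a] = 15·2/4 = 15/2 kN·m
Load 3 — point force P=5 kN at a=8/3 m (b=L-a=4/3):
  M_3 = Pbx/L  [x≤a] = 5·(4/3)·2/4 = 10/3 kN·m
Superposition: M = Σ M_i = 257/6 kN·m ≈ 42.833333 kN·m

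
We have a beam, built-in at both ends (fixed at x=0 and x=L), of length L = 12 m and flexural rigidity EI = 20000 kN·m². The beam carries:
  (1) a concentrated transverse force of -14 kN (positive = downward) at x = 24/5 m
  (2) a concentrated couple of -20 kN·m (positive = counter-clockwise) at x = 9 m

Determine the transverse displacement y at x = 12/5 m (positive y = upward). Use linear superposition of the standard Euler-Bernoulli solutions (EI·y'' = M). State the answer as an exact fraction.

y(12/5) = 487899/156250000 m

Load 1 — point force P=-14 kN at a=24/5 m (b=L-a=36/5):
  y_1 = -Pb²x²(3aL-(3a+b)x)/(6L³EI)  [x≤a] = -(-14)·(36/5)²·(12/5)²·(3·(24/5)·12-(3·(24/5)+(36/5))·(12/5))/(6·12³·20000) = 23814/9765625 m
Load 2 — applied couple M₀=-20 kN·m at a=9 m (b=L-a=3):
  y_2 = (R_Ax³/6 - M_Ax²/2)/EI  [x≤a] with R_A=-15/8, M_A=-25/4 = ((-15/8)·(12/5)³/6 - (-25/4)·(12/5)²/2)/20000 = 171/250000 m
Superposition: y = Σ y_i = 487899/156250000 m ≈ 0.003123 m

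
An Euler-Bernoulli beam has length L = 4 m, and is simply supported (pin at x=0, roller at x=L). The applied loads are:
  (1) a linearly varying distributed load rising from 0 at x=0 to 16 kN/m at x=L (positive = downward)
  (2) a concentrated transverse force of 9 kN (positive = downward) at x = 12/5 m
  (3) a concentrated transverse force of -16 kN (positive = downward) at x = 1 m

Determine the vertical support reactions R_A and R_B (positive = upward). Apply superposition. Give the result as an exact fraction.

Load 1 — triangular load w₀=16 kN/m (0→w₀ over full span):
  R_A = w₀L/6 = 16·4/6 = 32/3 kN
  R_B = w₀L/3 = 16·4/3 = 64/3 kN
Load 2 — point force P=9 kN at a=12/5 m (b=L-a=8/5):
  R_A = Pb/L = 9·(8/5)/4 = 18/5 kN
  R_B = Pa/L = 9·(12/5)/4 = 27/5 kN
Load 3 — point force P=-16 kN at a=1 m (b=L-a=3):
  R_A = Pb/L = (-16)·3/4 = -12 kN
  R_B = Pa/L = (-16)·1/4 = -4 kN
Superposition: R_A = 34/15 kN, R_B = 341/15 kN

R_A = 34/15 kN, R_B = 341/15 kN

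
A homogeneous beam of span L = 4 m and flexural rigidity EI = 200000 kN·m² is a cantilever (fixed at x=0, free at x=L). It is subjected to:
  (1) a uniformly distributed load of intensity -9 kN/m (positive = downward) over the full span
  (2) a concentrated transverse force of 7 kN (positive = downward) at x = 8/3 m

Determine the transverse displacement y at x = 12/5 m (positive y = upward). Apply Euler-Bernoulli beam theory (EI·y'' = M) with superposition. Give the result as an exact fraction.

y(12/5) = 969/1953125 m

Load 1 — uniform load w=-9 kN/m over full span:
  y_1 = -wx²(x²-4Lx+6L²)/(24EI) = -(-9)·(12/5)²·((12/5)²-4·4·(12/5)+6·4²)/(24·200000) = 2673/3906250 m
Load 2 — point force P=7 kN at a=8/3 m (b=L-a=4/3):
  y_2 = -Px²(3a-x)/(6EI)  [x≤a] = -7·(12/5)²·(3·(8/3)-(12/5))/(6·200000) = -147/781250 m
Superposition: y = Σ y_i = 969/1953125 m ≈ 0.000496 m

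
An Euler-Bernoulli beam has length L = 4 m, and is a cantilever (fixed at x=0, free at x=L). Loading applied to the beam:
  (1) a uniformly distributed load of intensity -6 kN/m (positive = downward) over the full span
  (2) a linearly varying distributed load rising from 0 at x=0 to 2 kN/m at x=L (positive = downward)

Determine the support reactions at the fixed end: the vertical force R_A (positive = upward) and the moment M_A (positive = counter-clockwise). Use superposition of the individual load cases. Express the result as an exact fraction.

Load 1 — uniform load w=-6 kN/m over full span:
  R_A = wL = (-6)·4 = -24 kN
  M_A = wL²/2 = (-6)·4²/2 = -48 kN·m
Load 2 — triangular load w₀=2 kN/m (0→w₀ over full span):
  R_A = w₀L/2 = 2·4/2 = 4 kN
  M_A = w₀L²/3 = 2·4²/3 = 32/3 kN·m
Superposition: R_A = -20 kN, M_A = -112/3 kN·m

R_A = -20 kN, M_A = -112/3 kN·m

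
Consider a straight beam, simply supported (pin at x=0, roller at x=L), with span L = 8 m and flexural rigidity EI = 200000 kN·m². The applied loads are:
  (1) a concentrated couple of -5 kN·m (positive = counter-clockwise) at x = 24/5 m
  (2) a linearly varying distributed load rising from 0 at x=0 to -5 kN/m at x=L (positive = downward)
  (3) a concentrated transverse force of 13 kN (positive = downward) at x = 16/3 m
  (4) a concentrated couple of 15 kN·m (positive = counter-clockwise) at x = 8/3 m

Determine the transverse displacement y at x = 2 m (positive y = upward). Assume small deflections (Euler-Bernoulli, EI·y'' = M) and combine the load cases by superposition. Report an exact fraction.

Load 1 — applied couple M₀=-5 kN·m at a=24/5 m (b=L-a=16/5):
  y_1 = (M₀x³/(6L)+C₁x)/EI  [x≤a] with C₁=M₀(3b²-L²)/(6L)=52/15 = ((-5)·2³/(6·8)+(52/15)·2)/200000 = 61/2000000 m
Load 2 — triangular load w₀=-5 kN/m (0→w₀ over full span):
  y_2 = -w₀x(7L⁴-10L²x²+3x⁴)/(360LEI) = -(-5)·2·(7·8⁴-10·8²·2²+3·2⁴)/(360·8·200000) = 109/240000 m
Load 3 — point force P=13 kN at a=16/3 m (b=L-a=8/3):
  y_3 = -Pbx(L²-b²-x²)/(6LEI)  [x≤a] = -13·(8/3)·2·(8²-(8/3)²-2²)/(6·8·200000) = -1547/4050000 m
Load 4 — applied couple M₀=15 kN·m at a=8/3 m (b=L-a=16/3):
  y_4 = (M₀x³/(6L)+C₁x)/EI  [x≤a] with C₁=M₀(3b²-L²)/(6L)=20/3 = (15·2³/(6·8)+(20/3)·2)/200000 = 19/240000 m
Superposition: y = Σ y_i = 29461/162000000 m ≈ 0.000182 m

y(2) = 29461/162000000 m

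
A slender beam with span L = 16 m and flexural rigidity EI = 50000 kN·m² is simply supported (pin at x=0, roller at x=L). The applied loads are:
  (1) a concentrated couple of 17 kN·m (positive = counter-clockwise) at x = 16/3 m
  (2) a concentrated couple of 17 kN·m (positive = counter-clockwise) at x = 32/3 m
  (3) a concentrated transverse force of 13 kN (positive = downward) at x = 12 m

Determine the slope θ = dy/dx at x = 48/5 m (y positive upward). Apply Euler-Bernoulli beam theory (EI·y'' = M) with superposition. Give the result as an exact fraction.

θ(48/5) = 3379/5625000 rad

Load 1 — applied couple M₀=17 kN·m at a=16/3 m (b=L-a=32/3):
  θ_1 = (M₀x²/(2L)-M₀(x-a)+C₁)/EI  [x>a] with C₁=M₀(3b²-L²)/(6L)=136/9 = (17·(48/5)²/(2·16)-17·((48/5)-(16/3))+(136/9))/50000 = -119/703125 rad
Load 2 — applied couple M₀=17 kN·m at a=32/3 m (b=L-a=16/3):
  θ_2 = (M₀x²/(2L)+C₁)/EI  [x≤a] with C₁=M₀(3b²-L²)/(6L)=-272/9 = (17·(48/5)²/(2·16)+(-272/9))/50000 = 527/1406250 rad
Load 3 — point force P=13 kN at a=12 m (b=L-a=4):
  θ_3 = -Pb(L²-b²-3x²)/(6LEI)  [x≤a] = -13·4·(16²-4²-3·(48/5)²)/(6·16·50000) = 247/625000 rad
Superposition: θ = Σ θ_i = 3379/5625000 rad ≈ 0.000601 rad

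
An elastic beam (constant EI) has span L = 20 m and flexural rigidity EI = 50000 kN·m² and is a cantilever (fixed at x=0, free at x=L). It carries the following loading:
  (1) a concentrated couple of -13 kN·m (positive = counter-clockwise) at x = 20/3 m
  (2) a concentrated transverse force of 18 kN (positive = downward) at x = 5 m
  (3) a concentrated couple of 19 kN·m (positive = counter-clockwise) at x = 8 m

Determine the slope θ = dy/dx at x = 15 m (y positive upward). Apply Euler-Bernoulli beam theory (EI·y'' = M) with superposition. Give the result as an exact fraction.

Load 1 — applied couple M₀=-13 kN·m at a=20/3 m (b=L-a=40/3):
  θ_1 = M₀a/EI  [x>a] = (-13)·(20/3)/50000 = -13/7500 rad
Load 2 — point force P=18 kN at a=5 m (b=L-a=15):
  θ_2 = -Pa²/(2EI)  [x>a] = -18·5²/(2·50000) = -9/2000 rad
Load 3 — applied couple M₀=19 kN·m at a=8 m (b=L-a=12):
  θ_3 = M₀a/EI  [x>a] = 19·8/50000 = 19/6250 rad
Superposition: θ = Σ θ_i = -479/150000 rad ≈ -0.003193 rad

θ(15) = -479/150000 rad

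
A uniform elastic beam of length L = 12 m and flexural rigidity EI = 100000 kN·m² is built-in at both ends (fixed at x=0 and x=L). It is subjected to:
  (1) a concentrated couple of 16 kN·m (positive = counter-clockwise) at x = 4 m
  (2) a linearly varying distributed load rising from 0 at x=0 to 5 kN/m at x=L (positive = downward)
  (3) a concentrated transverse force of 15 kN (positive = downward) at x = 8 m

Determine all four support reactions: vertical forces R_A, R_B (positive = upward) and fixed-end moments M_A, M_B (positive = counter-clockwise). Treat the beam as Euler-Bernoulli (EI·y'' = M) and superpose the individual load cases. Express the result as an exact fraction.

Load 1 — applied couple M₀=16 kN·m at a=4 m (b=L-a=8):
  R_A = 6M₀ab/L³ = 6·16·4·8/12³ = 16/9 kN
  M_A = M₀b(2a-b)/L² = 16·8·(2·4-8)/12² = 0 kN·m
  R_B = -6M₀ab/L³ = -6·16·4·8/12³ = -16/9 kN
  M_B = M₀a(2b-a)/L² = 16·4·(2·8-4)/12² = 16/3 kN·m
Load 2 — triangular load w₀=5 kN/m (0→w₀ over full span):
  R_A = 3w₀L/20 = 3·5·12/20 = 9 kN
  M_A = w₀L²/30 = 5·12²/30 = 24 kN·m
  R_B = 7w₀L/20 = 7·5·12/20 = 21 kN
  M_B = -w₀L²/20 = -5·12²/20 = -36 kN·m
Load 3 — point force P=15 kN at a=8 m (b=L-a=4):
  R_A = Pb²(3a+b)/L³ = 15·4²·(3·8+4)/12³ = 35/9 kN
  M_A = Pab²/L² = 15·8·4²/12² = 40/3 kN·m
  R_B = Pa²(a+3b)/L³ = 15·8²·(8+3·4)/12³ = 100/9 kN
  M_B = -Pa²b/L² = -15·8²·4/12² = -80/3 kN·m
Superposition: R_A = 44/3 kN, M_A = 112/3 kN·m, R_B = 91/3 kN, M_B = -172/3 kN·m

R_A = 44/3 kN, M_A = 112/3 kN·m, R_B = 91/3 kN, M_B = -172/3 kN·m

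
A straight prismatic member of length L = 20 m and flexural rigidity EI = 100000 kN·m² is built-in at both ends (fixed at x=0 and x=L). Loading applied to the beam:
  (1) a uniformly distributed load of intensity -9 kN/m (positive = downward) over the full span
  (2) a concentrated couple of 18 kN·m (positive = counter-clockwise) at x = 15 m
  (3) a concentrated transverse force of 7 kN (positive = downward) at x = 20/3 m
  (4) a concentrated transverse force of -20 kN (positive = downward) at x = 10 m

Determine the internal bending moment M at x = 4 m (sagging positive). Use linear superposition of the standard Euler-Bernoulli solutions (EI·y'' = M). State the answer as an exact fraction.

Load 1 — uniform load w=-9 kN/m over full span:
  M_1 = wLx/2 - wL²/12 - wx²/2 = (-9)·20·4/2 - (-9)·20²/12 - (-9)·4²/2 = 12 kN·m
Load 2 — applied couple M₀=18 kN·m at a=15 m (b=L-a=5):
  M_2 = R_Ax - M_A  [x≤a] with R_A=81/80, M_A=45/8 = (81/80)·4 - (45/8) = -63/40 kN·m
Load 3 — point force P=7 kN at a=20/3 m (b=L-a=40/3):
  M_3 = Pb²(3a+b)x/L³ - Pab²/L²  [x≤a] = 7·(40/3)²·(3·(20/3)+(40/3))·4/20³ - 7·(20/3)·(40/3)²/20² = 0 kN·m
Load 4 — point force P=-20 kN at a=10 m (b=L-a=10):
  M_4 = Pb²(3a+b)x/L³ - Pab²/L²  [x≤a] = (-20)·10²·(3·10+10)·4/20³ - (-20)·10·10²/20² = 10 kN·m
Superposition: M = Σ M_i = 817/40 kN·m ≈ 20.425000 kN·m

M(4) = 817/40 kN·m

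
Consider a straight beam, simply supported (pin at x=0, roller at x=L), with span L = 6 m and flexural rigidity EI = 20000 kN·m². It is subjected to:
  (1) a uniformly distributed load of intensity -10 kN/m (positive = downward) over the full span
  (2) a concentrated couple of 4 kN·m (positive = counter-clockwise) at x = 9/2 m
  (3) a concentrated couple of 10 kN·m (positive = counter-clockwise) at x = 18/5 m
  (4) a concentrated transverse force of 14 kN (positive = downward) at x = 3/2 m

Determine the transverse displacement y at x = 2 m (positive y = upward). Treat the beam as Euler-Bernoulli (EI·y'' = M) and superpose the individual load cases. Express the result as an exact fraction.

y(2) = 16463/3600000 m

Load 1 — uniform load w=-10 kN/m over full span:
  y_1 = -wx(L³-2Lx²+x³)/(24EI) = -(-10)·2·(6³-2·6·2²+2³)/(24·20000) = 11/1500 m
Load 2 — applied couple M₀=4 kN·m at a=9/2 m (b=L-a=3/2):
  y_2 = (M₀x³/(6L)+C₁x)/EI  [x≤a] with C₁=M₀(3b²-L²)/(6L)=-13/4 = (4·2³/(6·6)+(-13/4)·2)/20000 = -101/360000 m
Load 3 — applied couple M₀=10 kN·m at a=18/5 m (b=L-a=12/5):
  y_3 = (M₀x³/(6L)+C₁x)/EI  [x≤a] with C₁=M₀(3b²-L²)/(6L)=-26/5 = (10·2³/(6·6)+(-26/5)·2)/20000 = -23/56250 m
Load 4 — point force P=14 kN at a=3/2 m (b=L-a=9/2):
  y_4 = -Pa(L-x)(2Lx-a²-x²)/(6LEI)  [x>a] = -14·(3/2)·(6-2)·(2·6·2-(3/2)²-2²)/(6·6·20000) = -497/240000 m
Superposition: y = Σ y_i = 16463/3600000 m ≈ 0.004573 m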